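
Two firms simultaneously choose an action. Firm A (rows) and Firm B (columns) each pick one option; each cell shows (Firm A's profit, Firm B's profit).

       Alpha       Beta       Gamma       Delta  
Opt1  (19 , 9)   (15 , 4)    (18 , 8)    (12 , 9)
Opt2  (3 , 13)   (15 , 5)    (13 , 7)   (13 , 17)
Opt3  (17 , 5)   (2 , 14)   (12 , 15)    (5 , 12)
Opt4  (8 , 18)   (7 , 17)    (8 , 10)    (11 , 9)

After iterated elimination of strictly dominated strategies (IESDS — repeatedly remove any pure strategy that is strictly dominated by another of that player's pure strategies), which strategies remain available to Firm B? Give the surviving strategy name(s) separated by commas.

Alpha, Delta

Row Opt3 is eliminated: Opt1 beats it against every remaining column (Alpha: 19>17, Beta: 15>2, Gamma: 18>12, Delta: 12>5).
Row Opt4 is eliminated: Opt1 beats it against every remaining column (Alpha: 19>8, Beta: 15>7, Gamma: 18>8, Delta: 12>11).
Column Beta is eliminated: Alpha beats it against every remaining row (Opt1: 9>4, Opt2: 13>5).
For Firm B, Alpha strictly dominates Gamma on the remaining rows (Opt1: 9>8, Opt2: 13>7); eliminate Gamma.
Among the remaining strategies, none is strictly dominated by another pure strategy of the same player, so the elimination stops.
Surviving strategies — Firm A: {Opt1, Opt2}; Firm B: {Alpha, Delta}.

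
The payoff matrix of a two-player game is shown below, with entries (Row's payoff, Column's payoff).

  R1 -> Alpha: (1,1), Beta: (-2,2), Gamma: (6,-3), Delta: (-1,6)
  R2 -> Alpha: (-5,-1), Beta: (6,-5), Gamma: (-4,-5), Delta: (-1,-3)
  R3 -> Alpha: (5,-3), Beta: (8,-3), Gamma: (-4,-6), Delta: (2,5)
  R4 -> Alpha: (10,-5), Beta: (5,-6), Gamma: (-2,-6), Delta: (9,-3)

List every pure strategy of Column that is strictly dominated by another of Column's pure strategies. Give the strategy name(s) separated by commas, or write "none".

Beta, Gamma

Alpha is not dominated — it holds its own against Beta at R2 (-1>-5); Gamma at R1 (1>-3); Delta at R2 (-1>-3).
Delta strictly dominates Beta — R1: 6>2, R2: -3>-5, R3: 5>-3, R4: -3>-6.
Gamma: dominated, since Alpha does at least as well everywhere (R1: 1>-3, R2: -1>-5, R3: -3>-6, R4: -5>-6).
Delta: no other strategy beats it everywhere (Alpha at R1 (6>1); Beta at R1 (6>2); Gamma at R1 (6>-3)).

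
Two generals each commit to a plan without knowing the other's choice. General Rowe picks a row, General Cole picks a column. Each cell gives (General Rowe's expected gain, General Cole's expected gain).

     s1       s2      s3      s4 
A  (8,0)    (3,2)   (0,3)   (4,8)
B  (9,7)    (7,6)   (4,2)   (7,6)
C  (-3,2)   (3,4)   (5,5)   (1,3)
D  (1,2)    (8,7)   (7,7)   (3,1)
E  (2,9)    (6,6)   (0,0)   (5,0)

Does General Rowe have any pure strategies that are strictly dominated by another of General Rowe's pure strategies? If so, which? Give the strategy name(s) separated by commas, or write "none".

A is strictly dominated by B (s1: 9>8, s2: 7>3, s3: 4>0, s4: 7>4).
Nothing dominates B: A at s1 (9>8); C at s1 (9>-3); D at s1 (9>1); E at s1 (9>2).
C is strictly dominated by D (s1: 1>-3, s2: 8>3, s3: 7>5, s4: 3>1).
D is not dominated — it holds its own against A at s2 (8>3); B at s2 (8>7); C at s1 (1>-3); E at s2 (8>6).
E: dominated, since B does at least as well everywhere (s1: 9>2, s2: 7>6, s3: 4>0, s4: 7>5).

A, C, E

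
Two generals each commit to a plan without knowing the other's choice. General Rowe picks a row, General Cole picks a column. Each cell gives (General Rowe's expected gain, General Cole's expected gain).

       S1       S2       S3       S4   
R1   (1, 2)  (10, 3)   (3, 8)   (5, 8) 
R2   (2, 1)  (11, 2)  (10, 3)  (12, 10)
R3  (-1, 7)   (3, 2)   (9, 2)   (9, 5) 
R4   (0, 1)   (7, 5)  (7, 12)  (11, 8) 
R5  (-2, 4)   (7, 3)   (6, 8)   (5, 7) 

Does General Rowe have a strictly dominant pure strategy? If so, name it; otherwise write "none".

R2 vs R1: S1: 2>1, S2: 11>10, S3: 10>3, S4: 12>5.
R2 vs R3: S1: 2>-1, S2: 11>3, S3: 10>9, S4: 12>9.
R2 vs R4: S1: 2>0, S2: 11>7, S3: 10>7, S4: 12>11.
R2 vs R5: S1: 2>-2, S2: 11>7, S3: 10>6, S4: 12>5.
R2 strictly beats every other strategy against every opponent action, so it is strictly dominant.

R2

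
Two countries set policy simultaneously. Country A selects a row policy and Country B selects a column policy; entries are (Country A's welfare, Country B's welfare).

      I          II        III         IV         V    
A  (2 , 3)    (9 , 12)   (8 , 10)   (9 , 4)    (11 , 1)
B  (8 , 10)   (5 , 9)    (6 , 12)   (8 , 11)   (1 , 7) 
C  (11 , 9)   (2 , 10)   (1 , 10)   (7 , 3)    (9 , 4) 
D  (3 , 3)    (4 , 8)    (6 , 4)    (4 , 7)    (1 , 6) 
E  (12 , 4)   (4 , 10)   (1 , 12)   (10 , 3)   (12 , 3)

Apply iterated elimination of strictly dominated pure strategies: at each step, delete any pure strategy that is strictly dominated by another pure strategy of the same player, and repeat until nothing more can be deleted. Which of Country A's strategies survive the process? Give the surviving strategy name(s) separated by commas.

A

Country B's strategy I is strictly dominated by III (A: 10>3, B: 12>10, C: 10>9, D: 4>3, E: 12>4) and is removed.
For Country A, A strictly dominates B on the remaining columns (II: 9>5, III: 8>6, IV: 9>8, V: 11>1); eliminate B.
Row C is eliminated: A beats it against every remaining column (II: 9>2, III: 8>1, IV: 9>7, V: 11>9).
For Country A, A strictly dominates D on the remaining columns (II: 9>4, III: 8>6, IV: 9>4, V: 11>1); eliminate D.
Country B's strategy IV is strictly dominated by II (A: 12>4, E: 10>3) and is removed.
Column V is eliminated: II beats it against every remaining row (A: 12>1, E: 10>3).
Row E is eliminated: A beats it against every remaining column (II: 9>4, III: 8>1).
Country B's strategy III is strictly dominated by II (A: 12>10) and is removed.
Among the remaining strategies, none is strictly dominated by another pure strategy of the same player, so the elimination stops.
Surviving strategies — Country A: {A}; Country B: {II}.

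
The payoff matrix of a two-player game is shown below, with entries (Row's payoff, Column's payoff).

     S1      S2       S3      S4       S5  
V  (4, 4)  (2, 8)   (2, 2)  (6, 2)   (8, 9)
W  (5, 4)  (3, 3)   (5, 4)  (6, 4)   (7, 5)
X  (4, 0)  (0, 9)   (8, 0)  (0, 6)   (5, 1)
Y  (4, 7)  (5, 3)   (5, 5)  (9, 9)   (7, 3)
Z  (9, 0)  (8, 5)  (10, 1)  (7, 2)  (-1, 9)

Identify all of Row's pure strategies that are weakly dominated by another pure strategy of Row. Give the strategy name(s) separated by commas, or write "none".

V: no other strategy beats it everywhere (W at S5 (8>7); X at S2 (2>0); Y at S5 (8>7); Z at S5 (8>-1)).
W is not dominated — it holds its own against V at S1 (5>4); X at S1 (5>4); Y at S1 (5>4); Z at S5 (7>-1).
Nothing dominates X: V at S3 (8>2); W at S3 (8>5); Y at S3 (8>5); Z at S5 (5>-1).
Y: no other strategy beats it everywhere (V at S2 (5>2); W at S2 (5>3); X at S2 (5>0); Z at S4 (9>7)).
Z is not dominated — it holds its own against V at S1 (9>4); W at S1 (9>5); X at S1 (9>4); Y at S1 (9>4).

none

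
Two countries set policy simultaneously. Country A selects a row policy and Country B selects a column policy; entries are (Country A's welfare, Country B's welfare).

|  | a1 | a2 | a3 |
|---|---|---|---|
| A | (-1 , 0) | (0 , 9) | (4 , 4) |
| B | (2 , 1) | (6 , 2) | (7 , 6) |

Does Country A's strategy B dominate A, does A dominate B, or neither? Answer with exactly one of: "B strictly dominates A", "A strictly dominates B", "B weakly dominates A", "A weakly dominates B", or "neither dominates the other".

B strictly dominates A

B's payoffs vs A's, by Country B's action — a1: 2>-1, a2: 6>0, a3: 7>4.
B gives a strictly higher payoff against each opponent action, so B strictly dominates A.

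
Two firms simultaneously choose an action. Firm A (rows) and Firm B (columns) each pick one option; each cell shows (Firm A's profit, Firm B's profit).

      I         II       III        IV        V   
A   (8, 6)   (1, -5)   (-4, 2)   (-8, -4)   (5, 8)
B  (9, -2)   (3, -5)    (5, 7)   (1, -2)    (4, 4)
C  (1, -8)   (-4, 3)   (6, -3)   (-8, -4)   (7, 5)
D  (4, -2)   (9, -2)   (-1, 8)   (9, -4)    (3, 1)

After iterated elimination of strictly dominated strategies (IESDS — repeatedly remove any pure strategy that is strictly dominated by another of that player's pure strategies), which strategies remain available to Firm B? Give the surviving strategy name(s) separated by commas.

For Firm B, V strictly dominates I on the remaining rows (A: 8>6, B: 4>-2, C: 5>-8, D: 1>-2); eliminate I.
For Firm B, V strictly dominates II on the remaining rows (A: 8>-5, B: 4>-5, C: 5>3, D: 1>-2); eliminate II.
Column IV is eliminated: III beats it against every remaining row (A: 2>-4, B: 7>-2, C: -3>-4, D: 8>-4).
For Firm A, C strictly dominates A on the remaining columns (III: 6>-4, V: 7>5); eliminate A.
For Firm A, C strictly dominates B on the remaining columns (III: 6>5, V: 7>4); eliminate B.
For Firm A, C strictly dominates D on the remaining columns (III: 6>-1, V: 7>3); eliminate D.
Firm B's strategy III is strictly dominated by V (C: 5>-3) and is removed.
Among the remaining strategies, none is strictly dominated by another pure strategy of the same player, so the elimination stops.
Surviving strategies — Firm A: {C}; Firm B: {V}.

V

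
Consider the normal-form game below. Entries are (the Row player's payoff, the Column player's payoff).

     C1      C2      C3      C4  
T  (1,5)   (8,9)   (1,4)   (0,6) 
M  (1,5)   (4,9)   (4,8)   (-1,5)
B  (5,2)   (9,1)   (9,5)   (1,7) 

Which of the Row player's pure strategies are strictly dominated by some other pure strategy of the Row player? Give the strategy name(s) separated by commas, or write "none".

T, M

T is strictly dominated by B (C1: 5>1, C2: 9>8, C3: 9>1, C4: 1>0).
B strictly dominates M — C1: 5>1, C2: 9>4, C3: 9>4, C4: 1>-1.
Nothing dominates B: T at C1 (5>1); M at C1 (5>1).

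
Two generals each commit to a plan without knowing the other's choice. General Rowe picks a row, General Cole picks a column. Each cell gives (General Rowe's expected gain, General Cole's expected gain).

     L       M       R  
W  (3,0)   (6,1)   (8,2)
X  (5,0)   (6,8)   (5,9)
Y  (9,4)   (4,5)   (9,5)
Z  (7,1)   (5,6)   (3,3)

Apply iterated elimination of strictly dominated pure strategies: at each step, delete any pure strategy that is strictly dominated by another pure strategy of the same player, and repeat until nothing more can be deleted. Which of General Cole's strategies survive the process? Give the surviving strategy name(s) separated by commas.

For General Cole, M strictly dominates L on the remaining rows (W: 1>0, X: 8>0, Y: 5>4, Z: 6>1); eliminate L.
For General Rowe, W strictly dominates Z on the remaining columns (M: 6>5, R: 8>3); eliminate Z.
Among the remaining strategies, none is strictly dominated by another pure strategy of the same player, so the elimination stops.
Surviving strategies — General Rowe: {W, X, Y}; General Cole: {M, R}.

M, R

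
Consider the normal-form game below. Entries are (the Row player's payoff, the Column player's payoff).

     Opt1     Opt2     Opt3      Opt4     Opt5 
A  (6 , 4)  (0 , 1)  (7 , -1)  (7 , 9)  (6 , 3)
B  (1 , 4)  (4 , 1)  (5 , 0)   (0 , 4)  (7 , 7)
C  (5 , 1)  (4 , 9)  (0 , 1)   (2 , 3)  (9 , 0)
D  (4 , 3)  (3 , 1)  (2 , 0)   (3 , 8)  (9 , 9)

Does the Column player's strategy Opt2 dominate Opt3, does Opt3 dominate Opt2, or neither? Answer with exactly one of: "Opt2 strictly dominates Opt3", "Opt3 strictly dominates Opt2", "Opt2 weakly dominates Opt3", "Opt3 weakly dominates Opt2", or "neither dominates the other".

Opt2's payoffs vs Opt3's, by the Row player's action — A: 1>-1, B: 1>0, C: 9>1, D: 1>0.
Opt2 gives a strictly higher payoff against each opponent action, so Opt2 strictly dominates Opt3.

Opt2 strictly dominates Opt3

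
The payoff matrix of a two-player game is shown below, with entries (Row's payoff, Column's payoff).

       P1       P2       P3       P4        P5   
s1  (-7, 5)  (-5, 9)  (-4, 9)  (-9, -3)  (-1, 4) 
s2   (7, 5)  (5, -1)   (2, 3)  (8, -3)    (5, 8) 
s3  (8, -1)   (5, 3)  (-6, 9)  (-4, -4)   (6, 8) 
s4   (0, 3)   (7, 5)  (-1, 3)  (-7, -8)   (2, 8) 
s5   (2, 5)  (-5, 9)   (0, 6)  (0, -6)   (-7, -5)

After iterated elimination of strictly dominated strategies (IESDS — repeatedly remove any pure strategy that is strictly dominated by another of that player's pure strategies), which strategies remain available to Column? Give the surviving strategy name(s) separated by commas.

Row s1 is eliminated: s2 beats it against every remaining column (P1: 7>-7, P2: 5>-5, P3: 2>-4, P4: 8>-9, P5: 5>-1).
Row's strategy s5 is strictly dominated by s2 (P1: 7>2, P2: 5>-5, P3: 2>0, P4: 8>0, P5: 5>-7) and is removed.
Column's strategy P1 is strictly dominated by P5 (s2: 8>5, s3: 8>-1, s4: 8>3) and is removed.
Column's strategy P2 is strictly dominated by P5 (s2: 8>-1, s3: 8>3, s4: 8>5) and is removed.
For Row, s2 strictly dominates s4 on the remaining columns (P3: 2>-1, P4: 8>-7, P5: 5>2); eliminate s4.
Column's strategy P4 is strictly dominated by P3 (s2: 3>-3, s3: 9>-4) and is removed.
Among the remaining strategies, none is strictly dominated by another pure strategy of the same player, so the elimination stops.
Surviving strategies — Row: {s2, s3}; Column: {P3, P5}.

P3, P5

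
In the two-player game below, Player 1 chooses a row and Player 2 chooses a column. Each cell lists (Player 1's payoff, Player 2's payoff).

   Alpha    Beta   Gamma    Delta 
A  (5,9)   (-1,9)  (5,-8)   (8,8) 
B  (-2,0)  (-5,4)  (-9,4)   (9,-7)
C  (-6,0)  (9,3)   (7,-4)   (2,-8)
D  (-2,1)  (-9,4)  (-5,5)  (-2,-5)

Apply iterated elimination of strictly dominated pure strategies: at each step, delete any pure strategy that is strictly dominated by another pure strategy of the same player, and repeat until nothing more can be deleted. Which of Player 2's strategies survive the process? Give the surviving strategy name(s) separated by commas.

Alpha, Beta

For Player 1, A strictly dominates D on the remaining columns (Alpha: 5>-2, Beta: -1>-9, Gamma: 5>-5, Delta: 8>-2); eliminate D.
Column Delta is eliminated: Alpha beats it against every remaining row (A: 9>8, B: 0>-7, C: 0>-8).
Row B is eliminated: A beats it against every remaining column (Alpha: 5>-2, Beta: -1>-5, Gamma: 5>-9).
Column Gamma is eliminated: Alpha beats it against every remaining row (A: 9>-8, C: 0>-4).
Among the remaining strategies, none is strictly dominated by another pure strategy of the same player, so the elimination stops.
Surviving strategies — Player 1: {A, C}; Player 2: {Alpha, Beta}.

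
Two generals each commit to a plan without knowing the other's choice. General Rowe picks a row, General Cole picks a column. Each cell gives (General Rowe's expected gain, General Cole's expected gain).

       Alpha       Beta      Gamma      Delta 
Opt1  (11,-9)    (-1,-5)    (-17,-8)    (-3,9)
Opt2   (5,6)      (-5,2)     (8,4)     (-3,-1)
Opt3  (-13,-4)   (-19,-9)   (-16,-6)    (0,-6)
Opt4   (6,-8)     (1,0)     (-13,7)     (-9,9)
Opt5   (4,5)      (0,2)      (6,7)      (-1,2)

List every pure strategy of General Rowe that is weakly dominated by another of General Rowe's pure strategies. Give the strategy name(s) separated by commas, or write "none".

Opt1 is not dominated — it holds its own against Opt2 at Alpha (11>5); Opt3 at Alpha (11>-13); Opt4 at Alpha (11>6); Opt5 at Alpha (11>4).
Opt2 is not dominated — it holds its own against Opt1 at Gamma (8>-17); Opt3 at Alpha (5>-13); Opt4 at Gamma (8>-13); Opt5 at Alpha (5>4).
Opt3 is not dominated — it holds its own against Opt1 at Gamma (-16>-17); Opt2 at Delta (0>-3); Opt4 at Delta (0>-9); Opt5 at Delta (0>-1).
Opt4: no other strategy beats it everywhere (Opt1 at Beta (1>-1); Opt2 at Alpha (6>5); Opt3 at Alpha (6>-13); Opt5 at Alpha (6>4)).
Opt5 is not dominated — it holds its own against Opt1 at Beta (0>-1); Opt2 at Beta (0>-5); Opt3 at Alpha (4>-13); Opt4 at Gamma (6>-13).

none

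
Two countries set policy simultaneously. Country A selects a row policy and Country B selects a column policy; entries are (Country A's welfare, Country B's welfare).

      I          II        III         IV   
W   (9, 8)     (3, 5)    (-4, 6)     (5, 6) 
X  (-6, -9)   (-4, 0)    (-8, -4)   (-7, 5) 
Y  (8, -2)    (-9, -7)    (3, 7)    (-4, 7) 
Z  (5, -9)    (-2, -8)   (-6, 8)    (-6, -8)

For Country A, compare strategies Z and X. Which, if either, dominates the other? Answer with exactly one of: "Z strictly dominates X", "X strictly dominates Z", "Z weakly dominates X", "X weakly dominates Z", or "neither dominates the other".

Z strictly dominates X

Compare Z to X across every action of Country B: I: 5>-6, II: -2>-4, III: -6>-8, IV: -6>-7.
Every comparison favours Z, so Z strictly dominates X.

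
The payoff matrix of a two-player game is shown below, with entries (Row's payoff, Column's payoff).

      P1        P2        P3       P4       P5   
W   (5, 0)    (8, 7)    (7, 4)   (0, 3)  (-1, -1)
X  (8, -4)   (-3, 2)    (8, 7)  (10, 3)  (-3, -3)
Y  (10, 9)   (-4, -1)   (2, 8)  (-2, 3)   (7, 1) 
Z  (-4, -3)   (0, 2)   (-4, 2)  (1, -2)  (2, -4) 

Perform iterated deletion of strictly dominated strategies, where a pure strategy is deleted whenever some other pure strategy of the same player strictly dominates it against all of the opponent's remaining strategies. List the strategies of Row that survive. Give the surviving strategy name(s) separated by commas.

W, X, Y

For Column, P3 strictly dominates P4 on the remaining rows (W: 4>3, X: 7>3, Y: 8>3, Z: 2>-2); eliminate P4.
Column P5 is eliminated: P3 beats it against every remaining row (W: 4>-1, X: 7>-3, Y: 8>1, Z: 2>-4).
For Row, W strictly dominates Z on the remaining columns (P1: 5>-4, P2: 8>0, P3: 7>-4); eliminate Z.
Among the remaining strategies, none is strictly dominated by another pure strategy of the same player, so the elimination stops.
Surviving strategies — Row: {W, X, Y}; Column: {P1, P2, P3}.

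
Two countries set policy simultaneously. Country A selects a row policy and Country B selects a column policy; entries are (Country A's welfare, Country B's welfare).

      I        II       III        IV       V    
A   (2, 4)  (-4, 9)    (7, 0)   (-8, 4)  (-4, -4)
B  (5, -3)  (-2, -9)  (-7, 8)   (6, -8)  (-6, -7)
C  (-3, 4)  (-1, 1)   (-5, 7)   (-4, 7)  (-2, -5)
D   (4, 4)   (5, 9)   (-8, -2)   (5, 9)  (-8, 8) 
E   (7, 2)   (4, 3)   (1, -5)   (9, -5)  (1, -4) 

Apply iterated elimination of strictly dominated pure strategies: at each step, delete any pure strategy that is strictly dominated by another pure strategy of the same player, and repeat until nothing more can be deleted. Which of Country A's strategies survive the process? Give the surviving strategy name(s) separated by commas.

D, E

For Country A, E strictly dominates B on the remaining columns (I: 7>5, II: 4>-2, III: 1>-7, IV: 9>6, V: 1>-6); eliminate B.
For Country A, E strictly dominates C on the remaining columns (I: 7>-3, II: 4>-1, III: 1>-5, IV: 9>-4, V: 1>-2); eliminate C.
Column I is eliminated: II beats it against every remaining row (A: 9>4, D: 9>4, E: 3>2).
Column III is eliminated: II beats it against every remaining row (A: 9>0, D: 9>-2, E: 3>-5).
Country A's strategy A is strictly dominated by E (II: 4>-4, IV: 9>-8, V: 1>-4) and is removed.
For Country B, II strictly dominates V on the remaining rows (D: 9>8, E: 3>-4); eliminate V.
Among the remaining strategies, none is strictly dominated by another pure strategy of the same player, so the elimination stops.
Surviving strategies — Country A: {D, E}; Country B: {II, IV}.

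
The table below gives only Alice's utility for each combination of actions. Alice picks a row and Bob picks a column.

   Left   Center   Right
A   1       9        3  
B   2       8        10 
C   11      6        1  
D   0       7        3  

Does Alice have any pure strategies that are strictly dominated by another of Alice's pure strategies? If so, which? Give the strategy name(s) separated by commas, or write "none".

A: no other strategy beats it everywhere (B at Center (9>8); C at Center (9>6); D at Left (1>0)).
Nothing dominates B: A at Left (2>1); C at Center (8>6); D at Left (2>0).
Nothing dominates C: A at Left (11>1); B at Left (11>2); D at Left (11>0).
D: dominated, since B does at least as well everywhere (Left: 2>0, Center: 8>7, Right: 10>3).

D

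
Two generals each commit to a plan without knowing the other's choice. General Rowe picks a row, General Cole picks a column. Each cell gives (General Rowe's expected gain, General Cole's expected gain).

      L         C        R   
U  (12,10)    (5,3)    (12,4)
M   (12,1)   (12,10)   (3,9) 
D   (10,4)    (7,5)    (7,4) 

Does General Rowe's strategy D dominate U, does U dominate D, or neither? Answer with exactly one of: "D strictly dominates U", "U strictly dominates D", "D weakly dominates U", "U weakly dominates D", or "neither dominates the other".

neither dominates the other

D's payoffs vs U's, by General Cole's action — L: 10<12, C: 7>5, R: 7<12.
D does better at C but worse at L, R; neither strategy dominates the other.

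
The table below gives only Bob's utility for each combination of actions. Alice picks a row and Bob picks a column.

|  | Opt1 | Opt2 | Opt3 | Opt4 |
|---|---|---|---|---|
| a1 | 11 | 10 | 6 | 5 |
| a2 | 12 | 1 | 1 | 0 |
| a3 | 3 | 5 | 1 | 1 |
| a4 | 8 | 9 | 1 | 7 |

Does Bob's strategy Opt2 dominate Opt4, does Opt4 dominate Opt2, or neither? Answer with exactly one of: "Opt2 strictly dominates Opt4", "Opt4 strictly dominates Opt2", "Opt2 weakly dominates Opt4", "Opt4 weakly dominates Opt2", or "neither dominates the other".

Compare Opt2 to Opt4 across each choice by Alice: a1: 10>5, a2: 1>0, a3: 5>1, a4: 9>7.
Every comparison favours Opt2, so Opt2 strictly dominates Opt4.

Opt2 strictly dominates Opt4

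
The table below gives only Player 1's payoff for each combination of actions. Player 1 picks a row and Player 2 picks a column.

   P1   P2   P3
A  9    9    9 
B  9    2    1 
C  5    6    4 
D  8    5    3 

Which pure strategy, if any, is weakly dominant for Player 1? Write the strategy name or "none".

A

A vs B: P1: 9=9, P2: 9>2, P3: 9>1.
A vs C: P1: 9>5, P2: 9>6, P3: 9>4.
A vs D: P1: 9>8, P2: 9>5, P3: 9>3.
A is at least as good as every other strategy against every opponent action, so it is weakly dominant.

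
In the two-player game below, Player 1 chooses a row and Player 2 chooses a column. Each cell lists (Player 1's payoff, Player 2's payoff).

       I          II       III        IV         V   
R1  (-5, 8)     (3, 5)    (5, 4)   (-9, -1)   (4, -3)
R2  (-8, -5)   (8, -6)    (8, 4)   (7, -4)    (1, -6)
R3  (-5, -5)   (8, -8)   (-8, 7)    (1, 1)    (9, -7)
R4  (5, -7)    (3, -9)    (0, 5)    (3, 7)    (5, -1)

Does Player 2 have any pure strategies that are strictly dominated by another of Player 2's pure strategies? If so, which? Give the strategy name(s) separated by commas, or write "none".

II, V

Nothing dominates I: II at R1 (8>5); III at R1 (8>4); IV at R1 (8>-1); V at R1 (8>-3).
II is strictly dominated by I (R1: 8>5, R2: -5>-6, R3: -5>-8, R4: -7>-9).
III: no other strategy beats it everywhere (I at R2 (4>-5); II at R2 (4>-6); IV at R1 (4>-1); V at R1 (4>-3)).
Nothing dominates IV: I at R2 (-4>-5); II at R2 (-4>-6); III at R4 (7>5); V at R1 (-1>-3).
V: dominated, since III does at least as well everywhere (R1: 4>-3, R2: 4>-6, R3: 7>-7, R4: 5>-1).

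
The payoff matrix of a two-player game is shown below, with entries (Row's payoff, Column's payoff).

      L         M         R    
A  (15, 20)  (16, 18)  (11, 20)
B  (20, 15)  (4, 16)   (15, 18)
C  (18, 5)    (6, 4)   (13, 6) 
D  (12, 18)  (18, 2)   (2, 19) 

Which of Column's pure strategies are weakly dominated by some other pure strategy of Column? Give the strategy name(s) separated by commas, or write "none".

L, M

L is weakly dominated by R (A: 20=20, B: 18>15, C: 6>5, D: 19>18).
M is weakly dominated by R (A: 20>18, B: 18>16, C: 6>4, D: 19>2).
R: no other strategy beats it everywhere (L at B (18>15); M at A (20>18)).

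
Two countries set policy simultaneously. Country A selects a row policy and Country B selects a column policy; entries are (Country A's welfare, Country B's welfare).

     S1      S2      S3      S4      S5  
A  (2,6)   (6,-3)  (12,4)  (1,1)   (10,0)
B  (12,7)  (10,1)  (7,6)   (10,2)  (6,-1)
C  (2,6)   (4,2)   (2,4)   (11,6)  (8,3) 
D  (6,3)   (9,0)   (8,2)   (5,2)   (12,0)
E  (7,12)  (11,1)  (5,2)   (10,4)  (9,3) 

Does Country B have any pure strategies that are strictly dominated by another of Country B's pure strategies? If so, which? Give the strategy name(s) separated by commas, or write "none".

S2, S3, S5

Nothing dominates S1: S2 at A (6>-3); S3 at A (6>4); S4 at A (6>1); S5 at A (6>0).
S2: dominated, since S1 does at least as well everywhere (A: 6>-3, B: 7>1, C: 6>2, D: 3>0, E: 12>1).
S3: dominated, since S1 does at least as well everywhere (A: 6>4, B: 7>6, C: 6>4, D: 3>2, E: 12>2).
S4: no other strategy beats it everywhere (S1 at C (6=6); S2 at A (1>-3); S3 at C (6>4); S5 at A (1>0)).
S1 strictly dominates S5 — A: 6>0, B: 7>-1, C: 6>3, D: 3>0, E: 12>3.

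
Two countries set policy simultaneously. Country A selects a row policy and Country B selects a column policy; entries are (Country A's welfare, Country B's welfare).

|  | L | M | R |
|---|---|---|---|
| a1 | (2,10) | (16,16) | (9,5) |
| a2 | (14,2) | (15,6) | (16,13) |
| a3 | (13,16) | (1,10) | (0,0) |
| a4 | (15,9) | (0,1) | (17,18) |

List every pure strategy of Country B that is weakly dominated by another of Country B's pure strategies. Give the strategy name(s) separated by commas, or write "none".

none

Nothing dominates L: M at a3 (16>10); R at a1 (10>5).
M: no other strategy beats it everywhere (L at a1 (16>10); R at a1 (16>5)).
R: no other strategy beats it everywhere (L at a2 (13>2); M at a2 (13>6)).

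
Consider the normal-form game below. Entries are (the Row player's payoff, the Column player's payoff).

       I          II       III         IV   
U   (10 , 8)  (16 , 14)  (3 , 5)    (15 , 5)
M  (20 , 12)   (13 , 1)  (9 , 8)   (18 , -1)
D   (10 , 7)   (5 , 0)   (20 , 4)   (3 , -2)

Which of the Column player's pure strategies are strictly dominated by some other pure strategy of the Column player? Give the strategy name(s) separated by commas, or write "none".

III, IV

Nothing dominates I: II at M (12>1); III at U (8>5); IV at U (8>5).
II: no other strategy beats it everywhere (I at U (14>8); III at U (14>5); IV at U (14>5)).
III is strictly dominated by I (U: 8>5, M: 12>8, D: 7>4).
IV is strictly dominated by I (U: 8>5, M: 12>-1, D: 7>-2).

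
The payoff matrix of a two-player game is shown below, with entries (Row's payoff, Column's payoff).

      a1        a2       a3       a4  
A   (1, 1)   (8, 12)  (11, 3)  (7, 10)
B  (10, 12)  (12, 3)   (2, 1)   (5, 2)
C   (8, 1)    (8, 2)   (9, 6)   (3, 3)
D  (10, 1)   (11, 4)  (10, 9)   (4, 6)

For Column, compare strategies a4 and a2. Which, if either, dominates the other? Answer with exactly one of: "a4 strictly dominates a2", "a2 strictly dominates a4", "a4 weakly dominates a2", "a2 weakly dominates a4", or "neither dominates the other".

neither dominates the other

a4's payoffs vs a2's, by Row's action — A: 10<12, B: 2<3, C: 3>2, D: 6>4.
a4 does better at C, D but worse at A, B; neither strategy dominates the other.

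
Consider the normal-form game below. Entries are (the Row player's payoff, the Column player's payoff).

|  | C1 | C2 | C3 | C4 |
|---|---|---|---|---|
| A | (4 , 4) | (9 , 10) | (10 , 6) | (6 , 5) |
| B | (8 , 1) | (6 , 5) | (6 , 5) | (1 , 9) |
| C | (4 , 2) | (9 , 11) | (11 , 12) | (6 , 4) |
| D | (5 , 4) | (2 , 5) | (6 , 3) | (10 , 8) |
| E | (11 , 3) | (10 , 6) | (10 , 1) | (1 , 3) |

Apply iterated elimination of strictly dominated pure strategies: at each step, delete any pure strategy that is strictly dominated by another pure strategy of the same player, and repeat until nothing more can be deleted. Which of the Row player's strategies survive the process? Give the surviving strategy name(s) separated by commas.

A, C, D, E

Column C1 is eliminated: C2 beats it against every remaining row (A: 10>4, B: 5>1, C: 11>2, D: 5>4, E: 6>3).
The Row player's strategy B is strictly dominated by A (C2: 9>6, C3: 10>6, C4: 6>1) and is removed.
Among the remaining strategies, none is strictly dominated by another pure strategy of the same player, so the elimination stops.
Surviving strategies — the Row player: {A, C, D, E}; the Column player: {C2, C3, C4}.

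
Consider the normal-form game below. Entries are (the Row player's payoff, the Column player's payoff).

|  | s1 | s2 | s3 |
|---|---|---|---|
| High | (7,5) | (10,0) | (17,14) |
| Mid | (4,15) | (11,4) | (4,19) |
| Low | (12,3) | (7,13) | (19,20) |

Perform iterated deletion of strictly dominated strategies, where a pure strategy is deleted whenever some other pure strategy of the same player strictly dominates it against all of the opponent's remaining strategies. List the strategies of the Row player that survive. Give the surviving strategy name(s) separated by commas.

Low

For the Column player, s3 strictly dominates s1 on the remaining rows (High: 14>5, Mid: 19>15, Low: 20>3); eliminate s1.
The Column player's strategy s2 is strictly dominated by s3 (High: 14>0, Mid: 19>4, Low: 20>13) and is removed.
For the Row player, Low strictly dominates High on the remaining columns (s3: 19>17); eliminate High.
The Row player's strategy Mid is strictly dominated by Low (s3: 19>4) and is removed.
Among the remaining strategies, none is strictly dominated by another pure strategy of the same player, so the elimination stops.
Surviving strategies — the Row player: {Low}; the Column player: {s3}.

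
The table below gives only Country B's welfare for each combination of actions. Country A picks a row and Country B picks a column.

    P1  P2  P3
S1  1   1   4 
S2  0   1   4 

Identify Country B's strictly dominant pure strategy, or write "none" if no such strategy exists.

P3

P3 vs P1: S1: 4>1, S2: 4>0.
P3 vs P2: S1: 4>1, S2: 4>1.
P3 strictly beats every other strategy against every opponent action, so it is strictly dominant.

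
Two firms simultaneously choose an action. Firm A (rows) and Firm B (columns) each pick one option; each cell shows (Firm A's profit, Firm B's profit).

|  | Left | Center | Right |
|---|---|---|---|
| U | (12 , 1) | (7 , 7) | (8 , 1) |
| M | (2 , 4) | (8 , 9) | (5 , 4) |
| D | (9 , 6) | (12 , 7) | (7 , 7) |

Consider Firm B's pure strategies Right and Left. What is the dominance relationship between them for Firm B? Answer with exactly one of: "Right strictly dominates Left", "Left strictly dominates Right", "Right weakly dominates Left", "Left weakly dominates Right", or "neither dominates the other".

Right weakly dominates Left

Compare Right to Left across each opponent action: U: 1=1, M: 4=4, D: 7>6.
Right is at least as good everywhere and strictly better somewhere (tied only at U, M), so Right weakly but not strictly dominates Left.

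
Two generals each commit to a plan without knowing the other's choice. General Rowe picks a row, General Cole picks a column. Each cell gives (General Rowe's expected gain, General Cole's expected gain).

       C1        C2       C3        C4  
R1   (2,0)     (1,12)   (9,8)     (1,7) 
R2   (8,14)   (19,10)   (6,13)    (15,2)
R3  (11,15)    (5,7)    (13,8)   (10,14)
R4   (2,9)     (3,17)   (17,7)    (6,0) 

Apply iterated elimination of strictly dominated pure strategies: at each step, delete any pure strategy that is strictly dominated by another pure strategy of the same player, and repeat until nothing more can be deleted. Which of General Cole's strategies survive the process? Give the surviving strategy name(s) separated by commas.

C1

For General Rowe, R3 strictly dominates R1 on the remaining columns (C1: 11>2, C2: 5>1, C3: 13>9, C4: 10>1); eliminate R1.
General Cole's strategy C3 is strictly dominated by C1 (R2: 14>13, R3: 15>8, R4: 9>7) and is removed.
General Rowe's strategy R4 is strictly dominated by R2 (C1: 8>2, C2: 19>3, C4: 15>6) and is removed.
Column C2 is eliminated: C1 beats it against every remaining row (R2: 14>10, R3: 15>7).
For General Cole, C1 strictly dominates C4 on the remaining rows (R2: 14>2, R3: 15>14); eliminate C4.
General Rowe's strategy R2 is strictly dominated by R3 (C1: 11>8) and is removed.
Among the remaining strategies, none is strictly dominated by another pure strategy of the same player, so the elimination stops.
Surviving strategies — General Rowe: {R3}; General Cole: {C1}.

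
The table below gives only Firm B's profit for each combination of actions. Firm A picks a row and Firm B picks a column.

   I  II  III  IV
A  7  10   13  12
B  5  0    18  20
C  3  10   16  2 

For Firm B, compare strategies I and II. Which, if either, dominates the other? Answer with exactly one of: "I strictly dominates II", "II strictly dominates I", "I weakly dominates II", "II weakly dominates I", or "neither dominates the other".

I's payoffs vs II's, by Firm A's action — A: 7<10, B: 5>0, C: 3<10.
I does better at B but worse at A, C; neither strategy dominates the other.

neither dominates the other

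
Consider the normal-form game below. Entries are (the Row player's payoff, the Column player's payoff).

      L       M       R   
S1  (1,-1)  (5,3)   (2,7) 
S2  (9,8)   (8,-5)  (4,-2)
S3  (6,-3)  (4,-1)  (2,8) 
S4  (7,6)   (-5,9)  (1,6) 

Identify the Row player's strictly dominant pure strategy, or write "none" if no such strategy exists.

S2 vs S1: L: 9>1, M: 8>5, R: 4>2.
S2 vs S3: L: 9>6, M: 8>4, R: 4>2.
S2 vs S4: L: 9>7, M: 8>-5, R: 4>1.
S2 strictly beats every other strategy against every opponent action, so it is strictly dominant.

S2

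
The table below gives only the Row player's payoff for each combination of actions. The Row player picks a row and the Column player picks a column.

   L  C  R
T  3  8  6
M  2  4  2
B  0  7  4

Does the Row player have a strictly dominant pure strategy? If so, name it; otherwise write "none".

T vs M: L: 3>2, C: 8>4, R: 6>2.
T vs B: L: 3>0, C: 8>7, R: 6>4.
T strictly beats every other strategy against every opponent action, so it is strictly dominant.

T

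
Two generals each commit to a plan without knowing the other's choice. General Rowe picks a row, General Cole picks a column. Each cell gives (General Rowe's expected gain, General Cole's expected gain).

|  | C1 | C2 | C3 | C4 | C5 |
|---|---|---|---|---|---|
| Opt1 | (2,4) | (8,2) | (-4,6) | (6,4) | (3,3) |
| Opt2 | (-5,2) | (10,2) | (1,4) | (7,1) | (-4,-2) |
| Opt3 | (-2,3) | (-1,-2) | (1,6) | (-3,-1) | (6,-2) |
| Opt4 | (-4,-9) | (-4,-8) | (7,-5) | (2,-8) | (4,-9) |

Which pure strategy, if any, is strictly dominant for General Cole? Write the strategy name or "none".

C3

C3 vs C1: Opt1: 6>4, Opt2: 4>2, Opt3: 6>3, Opt4: -5>-9.
C3 vs C2: Opt1: 6>2, Opt2: 4>2, Opt3: 6>-2, Opt4: -5>-8.
C3 vs C4: Opt1: 6>4, Opt2: 4>1, Opt3: 6>-1, Opt4: -5>-8.
C3 vs C5: Opt1: 6>3, Opt2: 4>-2, Opt3: 6>-2, Opt4: -5>-9.
C3 strictly beats every other strategy against every opponent action, so it is strictly dominant.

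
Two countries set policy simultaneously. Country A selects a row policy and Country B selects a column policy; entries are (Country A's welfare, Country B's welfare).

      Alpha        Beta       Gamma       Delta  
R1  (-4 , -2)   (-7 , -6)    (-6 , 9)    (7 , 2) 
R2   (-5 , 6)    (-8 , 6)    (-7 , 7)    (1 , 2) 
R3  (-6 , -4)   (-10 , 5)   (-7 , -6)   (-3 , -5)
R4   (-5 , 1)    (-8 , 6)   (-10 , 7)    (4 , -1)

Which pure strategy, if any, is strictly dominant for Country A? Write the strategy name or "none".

R1

R1 vs R2: Alpha: -4>-5, Beta: -7>-8, Gamma: -6>-7, Delta: 7>1.
R1 vs R3: Alpha: -4>-6, Beta: -7>-10, Gamma: -6>-7, Delta: 7>-3.
R1 vs R4: Alpha: -4>-5, Beta: -7>-8, Gamma: -6>-10, Delta: 7>4.
R1 strictly beats every other strategy against every opponent action, so it is strictly dominant.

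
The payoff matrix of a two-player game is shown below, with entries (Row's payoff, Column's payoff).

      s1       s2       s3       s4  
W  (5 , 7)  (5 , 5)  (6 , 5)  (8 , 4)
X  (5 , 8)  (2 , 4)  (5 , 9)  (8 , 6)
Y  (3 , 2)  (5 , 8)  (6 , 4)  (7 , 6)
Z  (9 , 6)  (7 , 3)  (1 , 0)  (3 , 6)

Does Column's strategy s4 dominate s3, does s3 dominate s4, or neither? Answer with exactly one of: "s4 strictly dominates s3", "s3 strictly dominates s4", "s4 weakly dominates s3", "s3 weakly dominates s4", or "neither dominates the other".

s4's payoffs vs s3's, by Row's action — W: 4<5, X: 6<9, Y: 6>4, Z: 6>0.
s4 does better at Y, Z but worse at W, X; neither strategy dominates the other.

neither dominates the other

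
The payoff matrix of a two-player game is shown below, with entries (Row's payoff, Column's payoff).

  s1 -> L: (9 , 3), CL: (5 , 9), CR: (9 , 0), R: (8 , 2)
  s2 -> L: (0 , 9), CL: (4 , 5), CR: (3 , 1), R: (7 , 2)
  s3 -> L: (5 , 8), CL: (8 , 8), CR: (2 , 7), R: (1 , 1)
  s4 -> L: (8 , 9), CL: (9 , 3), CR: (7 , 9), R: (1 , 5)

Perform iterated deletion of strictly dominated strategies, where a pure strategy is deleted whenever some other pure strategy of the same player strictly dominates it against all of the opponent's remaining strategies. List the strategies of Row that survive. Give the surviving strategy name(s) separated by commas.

For Row, s1 strictly dominates s2 on the remaining columns (L: 9>0, CL: 5>4, CR: 9>3, R: 8>7); eliminate s2.
For Column, L strictly dominates R on the remaining rows (s1: 3>2, s3: 8>1, s4: 9>5); eliminate R.
Row s3 is eliminated: s4 beats it against every remaining column (L: 8>5, CL: 9>8, CR: 7>2).
Among the remaining strategies, none is strictly dominated by another pure strategy of the same player, so the elimination stops.
Surviving strategies — Row: {s1, s4}; Column: {L, CL, CR}.

s1, s4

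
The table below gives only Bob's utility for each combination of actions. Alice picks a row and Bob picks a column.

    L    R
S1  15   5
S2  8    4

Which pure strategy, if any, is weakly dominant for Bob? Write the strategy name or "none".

L

L vs R: S1: 15>5, S2: 8>4.
L is at least as good as every other strategy against every opponent action, so it is weakly dominant.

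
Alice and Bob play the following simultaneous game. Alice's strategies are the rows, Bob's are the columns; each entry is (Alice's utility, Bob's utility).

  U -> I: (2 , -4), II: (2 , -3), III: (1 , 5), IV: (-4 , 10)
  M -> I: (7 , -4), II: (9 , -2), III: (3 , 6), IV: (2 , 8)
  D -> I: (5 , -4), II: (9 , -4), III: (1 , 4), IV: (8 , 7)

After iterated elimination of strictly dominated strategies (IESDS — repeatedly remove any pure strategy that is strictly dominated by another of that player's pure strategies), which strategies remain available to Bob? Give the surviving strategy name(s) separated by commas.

IV

Row U is eliminated: M beats it against every remaining column (I: 7>2, II: 9>2, III: 3>1, IV: 2>-4).
Column I is eliminated: III beats it against every remaining row (M: 6>-4, D: 4>-4).
For Bob, III strictly dominates II on the remaining rows (M: 6>-2, D: 4>-4); eliminate II.
Bob's strategy III is strictly dominated by IV (M: 8>6, D: 7>4) and is removed.
For Alice, D strictly dominates M on the remaining columns (IV: 8>2); eliminate M.
Among the remaining strategies, none is strictly dominated by another pure strategy of the same player, so the elimination stops.
Surviving strategies — Alice: {D}; Bob: {IV}.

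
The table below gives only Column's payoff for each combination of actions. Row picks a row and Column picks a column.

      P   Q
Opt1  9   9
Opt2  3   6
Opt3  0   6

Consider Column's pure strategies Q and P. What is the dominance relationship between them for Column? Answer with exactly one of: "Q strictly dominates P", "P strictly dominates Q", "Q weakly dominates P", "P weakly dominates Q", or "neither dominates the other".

Q weakly dominates P

Compare Q to P across every action of Row: Opt1: 9=9, Opt2: 6>3, Opt3: 6>0.
Q is at least as good everywhere and strictly better somewhere (tied only at Opt1), so Q weakly but not strictly dominates P.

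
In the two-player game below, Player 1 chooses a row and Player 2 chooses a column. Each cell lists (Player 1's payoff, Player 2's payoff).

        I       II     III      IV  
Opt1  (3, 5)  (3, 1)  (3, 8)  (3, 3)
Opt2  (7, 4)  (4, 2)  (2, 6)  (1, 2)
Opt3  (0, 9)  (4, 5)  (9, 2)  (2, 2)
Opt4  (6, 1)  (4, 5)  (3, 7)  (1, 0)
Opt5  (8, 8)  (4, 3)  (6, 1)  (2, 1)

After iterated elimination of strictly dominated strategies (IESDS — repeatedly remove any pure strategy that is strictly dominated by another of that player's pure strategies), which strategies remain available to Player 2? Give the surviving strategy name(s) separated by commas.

I, II, III

Column IV is eliminated: I beats it against every remaining row (Opt1: 5>3, Opt2: 4>2, Opt3: 9>2, Opt4: 1>0, Opt5: 8>1).
Player 1's strategy Opt1 is strictly dominated by Opt5 (I: 8>3, II: 4>3, III: 6>3) and is removed.
Among the remaining strategies, none is strictly dominated by another pure strategy of the same player, so the elimination stops.
Surviving strategies — Player 1: {Opt2, Opt3, Opt4, Opt5}; Player 2: {I, II, III}.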